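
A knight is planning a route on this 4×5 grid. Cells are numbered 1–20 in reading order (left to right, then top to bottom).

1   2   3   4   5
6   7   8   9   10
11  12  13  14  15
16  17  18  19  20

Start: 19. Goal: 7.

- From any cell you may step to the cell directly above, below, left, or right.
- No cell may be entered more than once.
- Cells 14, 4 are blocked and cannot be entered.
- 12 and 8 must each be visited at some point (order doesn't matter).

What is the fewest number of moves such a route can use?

6

Any route passes through 12 and 8 in some order between 19 and 7. Summing Manhattan distances along each leg and taking the cheapest ordering (19 → 12 → 8 → 7) gives a lower bound of 3 + 2 + 1 = 6 moves.
A route of 6 moves achieves this: 19 → 18 → 17 → 12 → 13 → 8 → 7.
Since 6 matches the lower bound, it is optimal.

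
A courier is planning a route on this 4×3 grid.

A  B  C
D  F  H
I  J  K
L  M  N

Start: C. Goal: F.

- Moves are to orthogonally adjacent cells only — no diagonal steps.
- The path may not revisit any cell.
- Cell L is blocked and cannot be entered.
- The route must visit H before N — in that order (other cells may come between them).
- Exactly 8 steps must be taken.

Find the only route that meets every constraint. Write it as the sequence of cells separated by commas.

C, H, K, N, M, J, I, D, F

The waypoints must appear in the order H, N, with no cell reused.
Route from C: 3× down (reaching N), left to M, up to J, left to I, up to D, right to F — 8 moves in all.
Check: order respected (H at step 1, N at step 3); 8 moves as required.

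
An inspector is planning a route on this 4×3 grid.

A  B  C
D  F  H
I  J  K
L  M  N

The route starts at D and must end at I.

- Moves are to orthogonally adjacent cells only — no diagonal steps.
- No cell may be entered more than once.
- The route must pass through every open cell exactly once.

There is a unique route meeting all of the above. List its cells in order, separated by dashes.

D - A - B - C - H - F - J - K - N - M - L - I

Need to visit all 12 open cells exactly once, starting at D and ending at I.
Route from D: up 1 to A, right 2 to C, down 1 to H, left 1 to F, down 1 to J, right 1 to K, down 1 to N, left 2 to L, up 1 to I — 11 moves in all.
Check: all 12 open cells covered.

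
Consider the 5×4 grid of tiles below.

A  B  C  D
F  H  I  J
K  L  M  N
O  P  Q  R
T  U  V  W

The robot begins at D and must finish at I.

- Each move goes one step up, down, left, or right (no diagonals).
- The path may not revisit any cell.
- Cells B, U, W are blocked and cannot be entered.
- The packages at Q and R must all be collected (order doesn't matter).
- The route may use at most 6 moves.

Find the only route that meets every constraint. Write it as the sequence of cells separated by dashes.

Any route must reach Q and R and still end at I within 6 moves, so the order of the required stops is forced.
Route from D: 3× down (reaching R), left to Q, 2× up (reaching I) — 6 moves in all.
Check: all required cells visited; 6 ≤ 6 moves.

D - J - N - R - Q - M - I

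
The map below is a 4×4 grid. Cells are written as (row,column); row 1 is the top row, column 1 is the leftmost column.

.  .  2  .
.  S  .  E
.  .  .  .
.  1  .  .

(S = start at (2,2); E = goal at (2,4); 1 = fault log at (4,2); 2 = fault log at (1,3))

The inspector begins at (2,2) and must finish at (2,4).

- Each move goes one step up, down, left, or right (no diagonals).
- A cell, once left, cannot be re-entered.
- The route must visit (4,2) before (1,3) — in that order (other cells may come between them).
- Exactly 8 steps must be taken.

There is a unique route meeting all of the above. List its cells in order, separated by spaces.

The waypoints must appear in the order (4,2), (1,3), with no cell reused.
Route from (2,2): down 2 to (4,2), right 1 to (4,3), up 3 to (1,3), right 1 to (1,4), down 1 to (2,4) — 8 moves in all.
Check: order respected (1 at step 2, 2 at step 6); 8 moves as required.

(2,2) (3,2) (4,2) (4,3) (3,3) (2,3) (1,3) (1,4) (2,4)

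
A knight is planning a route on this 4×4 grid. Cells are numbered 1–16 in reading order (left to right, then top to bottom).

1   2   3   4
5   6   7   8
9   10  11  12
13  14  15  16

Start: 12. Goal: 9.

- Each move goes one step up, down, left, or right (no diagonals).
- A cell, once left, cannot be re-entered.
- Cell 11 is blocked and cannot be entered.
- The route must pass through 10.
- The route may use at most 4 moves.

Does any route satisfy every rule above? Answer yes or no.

Even ignoring the no-revisit rule, getting from 12 to 9 via 10 needs at least 4 + 1 = 5 moves (fewest moves per leg, detouring around blocked cells), which exceeds the 4-move limit.

no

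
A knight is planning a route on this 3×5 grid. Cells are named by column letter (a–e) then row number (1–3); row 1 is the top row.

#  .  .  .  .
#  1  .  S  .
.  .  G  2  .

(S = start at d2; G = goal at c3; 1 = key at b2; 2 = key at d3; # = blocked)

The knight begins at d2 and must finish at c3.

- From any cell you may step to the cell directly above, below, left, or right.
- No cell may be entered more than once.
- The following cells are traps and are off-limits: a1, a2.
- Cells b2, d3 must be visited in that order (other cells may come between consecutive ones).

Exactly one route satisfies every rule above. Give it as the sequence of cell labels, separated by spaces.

The waypoints must appear in the order b2, d3, with no cell reused.
Route from d2: 2× left (reaching b2), up to b1, 3× right (reaching e1), 2× down (reaching e3), 2× left (reaching c3) — 10 moves in all.
Check: order respected (1 at step 2, 2 at step 9).

d2 c2 b2 b1 c1 d1 e1 e2 e3 d3 c3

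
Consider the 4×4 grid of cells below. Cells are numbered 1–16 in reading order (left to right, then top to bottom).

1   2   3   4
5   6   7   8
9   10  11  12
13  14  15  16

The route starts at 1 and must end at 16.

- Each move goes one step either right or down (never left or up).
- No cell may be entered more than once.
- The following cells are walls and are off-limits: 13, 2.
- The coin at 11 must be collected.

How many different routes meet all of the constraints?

A right/down-only route from 1 to 16 makes exactly 3 down-moves and 3 right-moves in some order.
With no other constraints that would be C(6,3) = 20 routes.
Split at 11 and multiply the segment counts (each segment already excludes blocked cells): 1→11: 3; 11→16: 2; product = 6.
That gives 6 routes.

6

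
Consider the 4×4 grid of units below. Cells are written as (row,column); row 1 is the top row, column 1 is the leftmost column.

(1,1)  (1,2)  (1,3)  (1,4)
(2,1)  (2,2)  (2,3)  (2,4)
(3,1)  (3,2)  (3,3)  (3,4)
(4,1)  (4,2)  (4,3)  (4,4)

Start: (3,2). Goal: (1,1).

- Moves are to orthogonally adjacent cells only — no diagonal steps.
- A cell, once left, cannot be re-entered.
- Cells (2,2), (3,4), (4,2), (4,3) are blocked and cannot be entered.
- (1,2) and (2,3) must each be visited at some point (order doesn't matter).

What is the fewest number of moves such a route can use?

Any route passes through (1,2) and (2,3) in some order between (3,2) and (1,1). Summing Manhattan distances along each leg and taking the cheapest ordering ((3,2) → (2,3) → (1,2) → (1,1)) gives a lower bound of 2 + 2 + 1 = 5 moves.
A route of 5 moves achieves this: (3,2) → (3,3) → (2,3) → (1,3) → (1,2) → (1,1).
Since 5 matches the lower bound, it is optimal.

5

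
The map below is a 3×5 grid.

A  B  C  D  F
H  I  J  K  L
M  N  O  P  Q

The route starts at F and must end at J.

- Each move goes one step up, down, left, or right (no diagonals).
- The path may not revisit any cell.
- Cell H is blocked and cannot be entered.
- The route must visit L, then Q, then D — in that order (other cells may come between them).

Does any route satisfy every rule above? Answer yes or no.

yes

One route that works: F → L → Q → P → K → D → C → J.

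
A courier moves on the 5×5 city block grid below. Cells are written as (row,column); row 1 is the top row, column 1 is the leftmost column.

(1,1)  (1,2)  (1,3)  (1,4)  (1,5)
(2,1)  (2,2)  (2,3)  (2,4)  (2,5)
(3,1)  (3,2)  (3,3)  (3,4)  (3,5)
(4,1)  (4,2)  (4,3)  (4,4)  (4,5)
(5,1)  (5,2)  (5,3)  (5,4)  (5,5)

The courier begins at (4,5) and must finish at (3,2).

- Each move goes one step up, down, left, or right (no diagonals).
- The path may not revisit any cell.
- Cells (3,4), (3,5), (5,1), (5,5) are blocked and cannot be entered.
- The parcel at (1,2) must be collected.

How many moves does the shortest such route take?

8

Any route passes through (1,2) somewhere between (4,5) and (3,2). Summing Manhattan distances along the two legs ((4,5) → (1,2) → (3,2)) gives a lower bound of 6 + 2 = 8 moves.
A route of 8 moves achieves this: (4,5) → (4,4) → (4,3) → (3,3) → (2,3) → (1,3) → (1,2) → (2,2) → (3,2).
Since 8 matches the lower bound, it is optimal.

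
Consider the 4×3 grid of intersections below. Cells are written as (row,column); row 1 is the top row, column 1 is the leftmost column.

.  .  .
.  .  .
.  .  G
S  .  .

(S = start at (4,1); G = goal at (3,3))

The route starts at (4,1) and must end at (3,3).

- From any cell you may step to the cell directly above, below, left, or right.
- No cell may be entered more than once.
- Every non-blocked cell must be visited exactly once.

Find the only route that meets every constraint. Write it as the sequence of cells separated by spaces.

(4,1) (3,1) (2,1) (1,1) (1,2) (1,3) (2,3) (2,2) (3,2) (4,2) (4,3) (3,3)

Need to visit all 12 open cells exactly once, starting at (4,1) and ending at (3,3).
Cell (1,1) has only two open neighbours ((2,1) and (1,2)), so the path must pass straight through it: one of those is the cell it's entered from and the other is where it exits.
Route from (4,1): 3× up (reaching (1,1)), 2× right (reaching (1,3)), down to (2,3), left to (2,2), 2× down (reaching (4,2)), right to (4,3), up to (3,3) — 11 moves in all.
Check: all 12 open cells covered.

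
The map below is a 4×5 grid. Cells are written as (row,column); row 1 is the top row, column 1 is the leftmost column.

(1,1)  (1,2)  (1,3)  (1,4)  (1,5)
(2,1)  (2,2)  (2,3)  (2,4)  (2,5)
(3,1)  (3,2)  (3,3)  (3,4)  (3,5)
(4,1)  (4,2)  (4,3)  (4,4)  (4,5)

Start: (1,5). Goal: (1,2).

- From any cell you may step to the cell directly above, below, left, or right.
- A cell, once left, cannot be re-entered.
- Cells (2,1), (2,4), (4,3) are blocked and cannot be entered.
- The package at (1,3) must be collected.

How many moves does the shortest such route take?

3

Any route passes through (1,3) somewhere between (1,5) and (1,2). Summing Manhattan distances along the two legs ((1,5) → (1,3) → (1,2)) gives a lower bound of 2 + 1 = 3 moves.
A route of 3 moves achieves this: (1,5) → (1,4) → (1,3) → (1,2).
Since 3 matches the lower bound, it is optimal.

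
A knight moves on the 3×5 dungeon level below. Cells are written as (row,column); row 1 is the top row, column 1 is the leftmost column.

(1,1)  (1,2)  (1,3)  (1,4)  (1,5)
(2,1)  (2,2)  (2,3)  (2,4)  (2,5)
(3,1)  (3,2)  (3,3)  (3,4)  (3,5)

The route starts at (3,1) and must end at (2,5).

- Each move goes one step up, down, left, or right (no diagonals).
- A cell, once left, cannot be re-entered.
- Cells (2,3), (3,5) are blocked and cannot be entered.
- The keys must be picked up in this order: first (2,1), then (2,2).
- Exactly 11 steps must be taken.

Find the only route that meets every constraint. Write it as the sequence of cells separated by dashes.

The waypoints must appear in the order (2,1), (2,2), with no cell reused.
Route from (3,1): 2× up (reaching (1,1)), right to (1,2), 2× down (reaching (3,2)), 2× right (reaching (3,4)), 2× up (reaching (1,4)), right to (1,5), down to (2,5) — 11 moves in all.
Check: order respected ((2,1) at step 1, (2,2) at step 4); 11 moves as required.

(3,1) - (2,1) - (1,1) - (1,2) - (2,2) - (3,2) - (3,3) - (3,4) - (2,4) - (1,4) - (1,5) - (2,5)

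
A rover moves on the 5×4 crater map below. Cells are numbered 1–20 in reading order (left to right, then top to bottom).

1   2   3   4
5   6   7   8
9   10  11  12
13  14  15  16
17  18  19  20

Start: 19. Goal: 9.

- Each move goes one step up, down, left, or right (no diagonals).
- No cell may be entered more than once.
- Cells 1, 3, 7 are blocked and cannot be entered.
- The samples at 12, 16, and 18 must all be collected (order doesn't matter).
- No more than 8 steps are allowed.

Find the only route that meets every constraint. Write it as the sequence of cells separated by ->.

Any route must reach 12, 16, and 18 and still end at 9 within 8 moves, so the order of the required stops is forced.
Route from 19: left to 18, up to 14, 2× right (reaching 16), up to 12, 3× left (reaching 9) — 8 moves in all.
Check: all required cells visited; 8 ≤ 8 moves.

19 -> 18 -> 14 -> 15 -> 16 -> 12 -> 11 -> 10 -> 9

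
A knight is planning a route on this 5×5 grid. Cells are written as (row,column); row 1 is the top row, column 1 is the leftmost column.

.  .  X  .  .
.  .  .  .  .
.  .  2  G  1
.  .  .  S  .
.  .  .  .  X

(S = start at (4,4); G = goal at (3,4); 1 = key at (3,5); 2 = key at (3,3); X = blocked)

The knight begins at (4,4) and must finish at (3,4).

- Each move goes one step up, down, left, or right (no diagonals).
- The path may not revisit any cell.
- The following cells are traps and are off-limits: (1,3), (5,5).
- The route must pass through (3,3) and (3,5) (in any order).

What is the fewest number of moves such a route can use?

7

Any route passes through (3,3) and (3,5) in some order between (4,4) and (3,4). Summing Manhattan distances along each leg and taking the cheapest ordering ((4,4) → (3,5) → (3,3) → (3,4)) gives a lower bound of 2 + 2 + 1 = 5 moves.
The shortest route satisfying every rule uses 7 moves: (4,4) → (4,3) → (3,3) → (2,3) → (2,4) → (2,5) → (3,5) → (3,4).
The bound of 5 isn't tight here; checking systematically, no route of length 5 through 6 satisfies every constraint, so 7 is the minimum.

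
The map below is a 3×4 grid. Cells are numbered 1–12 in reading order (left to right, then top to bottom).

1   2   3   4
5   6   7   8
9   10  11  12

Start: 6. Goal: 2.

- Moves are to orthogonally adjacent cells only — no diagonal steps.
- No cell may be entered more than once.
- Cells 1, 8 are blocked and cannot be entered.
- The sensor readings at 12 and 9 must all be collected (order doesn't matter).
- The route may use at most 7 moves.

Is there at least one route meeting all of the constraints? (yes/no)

no

12 must be visited but has only one open neighbour (11), and it is neither the start nor the goal — the route would have to enter and leave through 11, re-entering it.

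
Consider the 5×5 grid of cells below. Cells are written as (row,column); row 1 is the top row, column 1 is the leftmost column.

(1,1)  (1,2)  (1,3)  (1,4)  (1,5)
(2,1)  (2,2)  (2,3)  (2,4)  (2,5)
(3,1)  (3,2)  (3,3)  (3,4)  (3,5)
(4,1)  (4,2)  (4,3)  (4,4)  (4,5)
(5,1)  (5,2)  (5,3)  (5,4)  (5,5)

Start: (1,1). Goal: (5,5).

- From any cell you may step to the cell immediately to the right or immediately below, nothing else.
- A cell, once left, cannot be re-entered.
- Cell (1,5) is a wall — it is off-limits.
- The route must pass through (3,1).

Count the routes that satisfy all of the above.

A right/down-only route from (1,1) to (5,5) makes exactly 4 down-moves and 4 right-moves in some order.
With no other constraints that would be C(8,4) = 70 routes.
Split at (3,1) and multiply the segment counts (each segment already excludes blocked cells): (1,1)→(3,1): 1; (3,1)→(5,5): 15; product = 15.
That gives 15 routes.

15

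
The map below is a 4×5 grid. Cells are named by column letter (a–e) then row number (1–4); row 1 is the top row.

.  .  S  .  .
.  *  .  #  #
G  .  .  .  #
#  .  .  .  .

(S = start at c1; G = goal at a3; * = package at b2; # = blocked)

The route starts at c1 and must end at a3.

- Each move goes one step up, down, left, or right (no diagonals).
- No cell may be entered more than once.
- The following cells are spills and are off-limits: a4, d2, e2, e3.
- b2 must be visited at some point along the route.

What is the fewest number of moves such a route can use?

4

Any route passes through b2 somewhere between c1 and a3. Summing Manhattan distances along the two legs (c1 → b2 → a3) gives a lower bound of 2 + 2 = 4 moves.
A route of 4 moves achieves this: c1 → c2 → b2 → b3 → a3.
Since 4 matches the lower bound, it is optimal.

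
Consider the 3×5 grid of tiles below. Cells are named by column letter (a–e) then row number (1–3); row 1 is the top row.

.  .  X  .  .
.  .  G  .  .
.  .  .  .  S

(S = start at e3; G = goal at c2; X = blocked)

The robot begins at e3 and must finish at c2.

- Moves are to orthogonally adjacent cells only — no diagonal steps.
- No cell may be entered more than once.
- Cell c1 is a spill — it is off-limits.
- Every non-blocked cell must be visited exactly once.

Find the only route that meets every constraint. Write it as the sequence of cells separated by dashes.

Need to visit all 14 open cells exactly once, starting at e3 and ending at c2.
Cell e1 has only two open neighbours (e2 and d1), so the path must pass straight through it: one of those is the cell it's entered from and the other is where it exits.
Route from e3: up 2 to e1, left 1 to d1, down 2 to d3, left 3 to a3, up 2 to a1, right 1 to b1, down 1 to b2, right 1 to c2 — 13 moves in all.
Check: all 14 open cells covered.

e3 - e2 - e1 - d1 - d2 - d3 - c3 - b3 - a3 - a2 - a1 - b1 - b2 - c2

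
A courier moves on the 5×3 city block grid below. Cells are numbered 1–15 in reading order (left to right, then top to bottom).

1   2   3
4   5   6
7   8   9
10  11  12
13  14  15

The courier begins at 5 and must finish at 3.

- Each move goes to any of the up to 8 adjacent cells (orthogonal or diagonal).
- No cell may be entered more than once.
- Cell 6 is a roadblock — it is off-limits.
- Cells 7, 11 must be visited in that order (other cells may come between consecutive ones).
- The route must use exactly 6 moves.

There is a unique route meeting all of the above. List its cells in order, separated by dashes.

5 - 7 - 11 - 8 - 4 - 2 - 3

The waypoints must appear in the order 7, 11, with no cell reused.
Route from 5: down-left 1 to 7, down-right 1 to 11, up 1 to 8, up-left 1 to 4, up-right 1 to 2, right 1 to 3 — 6 moves in all.
Check: order respected (7 at step 1, 11 at step 2); 6 moves as required.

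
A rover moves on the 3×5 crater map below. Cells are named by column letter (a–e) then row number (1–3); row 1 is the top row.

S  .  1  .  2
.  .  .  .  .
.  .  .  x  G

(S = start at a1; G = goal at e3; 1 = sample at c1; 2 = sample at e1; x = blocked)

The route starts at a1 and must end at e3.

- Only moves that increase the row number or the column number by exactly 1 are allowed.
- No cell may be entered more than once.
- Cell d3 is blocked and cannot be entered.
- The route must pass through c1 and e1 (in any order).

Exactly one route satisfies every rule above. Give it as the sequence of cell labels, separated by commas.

a1, b1, c1, d1, e1, e2, e3

Moves only go right or down, so the column and row indices never decrease.
Route from a1: 4× right (reaching e1), 2× down (reaching e3) — 6 moves in all.
Check: all required cells visited.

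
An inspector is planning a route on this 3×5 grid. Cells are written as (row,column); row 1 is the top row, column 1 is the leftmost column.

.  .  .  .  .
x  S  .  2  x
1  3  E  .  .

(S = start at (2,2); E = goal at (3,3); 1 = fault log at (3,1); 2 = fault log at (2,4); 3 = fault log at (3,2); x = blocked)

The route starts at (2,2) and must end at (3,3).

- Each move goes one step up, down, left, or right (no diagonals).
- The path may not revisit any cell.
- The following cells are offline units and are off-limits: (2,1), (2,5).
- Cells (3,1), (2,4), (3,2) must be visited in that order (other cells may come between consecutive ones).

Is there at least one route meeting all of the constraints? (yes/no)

no

(3,1) must be visited but has only one open neighbour ((3,2)), and it is neither the start nor the goal — the route would have to enter and leave through (3,2), re-entering it.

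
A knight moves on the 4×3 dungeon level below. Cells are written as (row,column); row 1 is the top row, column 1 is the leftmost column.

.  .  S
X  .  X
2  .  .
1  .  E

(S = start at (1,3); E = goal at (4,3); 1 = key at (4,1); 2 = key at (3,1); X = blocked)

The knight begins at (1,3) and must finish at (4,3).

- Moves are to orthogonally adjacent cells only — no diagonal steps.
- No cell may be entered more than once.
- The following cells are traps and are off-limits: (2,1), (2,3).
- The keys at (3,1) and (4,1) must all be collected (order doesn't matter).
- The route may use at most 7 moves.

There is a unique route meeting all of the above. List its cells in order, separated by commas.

Any route must reach (3,1) and (4,1) and still end at (4,3) within 7 moves, so the order of the required stops is forced.
Route from (1,3): left 1 to (1,2), down 2 to (3,2), left 1 to (3,1), down 1 to (4,1), right 2 to (4,3) — 7 moves in all.
Check: all required cells visited; 7 ≤ 7 moves.

(1,3), (1,2), (2,2), (3,2), (3,1), (4,1), (4,2), (4,3)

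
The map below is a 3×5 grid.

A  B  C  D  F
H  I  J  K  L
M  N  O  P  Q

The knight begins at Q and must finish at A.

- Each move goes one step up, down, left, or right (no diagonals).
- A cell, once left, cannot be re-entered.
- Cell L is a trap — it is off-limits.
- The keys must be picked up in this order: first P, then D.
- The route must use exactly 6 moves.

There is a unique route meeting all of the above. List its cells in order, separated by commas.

The waypoints must appear in the order P, D, with no cell reused.
Route from Q: left 1 to P, up 2 to D, left 3 to A — 6 moves in all.
Check: order respected (P at step 1, D at step 3); 6 moves as required.

Q, P, K, D, C, B, A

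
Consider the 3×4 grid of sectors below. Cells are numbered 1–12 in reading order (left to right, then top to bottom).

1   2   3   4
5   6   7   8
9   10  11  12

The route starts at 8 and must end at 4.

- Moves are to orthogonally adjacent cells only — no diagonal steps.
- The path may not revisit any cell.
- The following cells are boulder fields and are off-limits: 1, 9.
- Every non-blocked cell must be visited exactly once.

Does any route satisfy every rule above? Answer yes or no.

no

Cell 5 has only one open neighbour but is neither the start nor the goal, so a Hamiltonian route would have to both enter and leave it through the same neighbour — impossible without revisiting.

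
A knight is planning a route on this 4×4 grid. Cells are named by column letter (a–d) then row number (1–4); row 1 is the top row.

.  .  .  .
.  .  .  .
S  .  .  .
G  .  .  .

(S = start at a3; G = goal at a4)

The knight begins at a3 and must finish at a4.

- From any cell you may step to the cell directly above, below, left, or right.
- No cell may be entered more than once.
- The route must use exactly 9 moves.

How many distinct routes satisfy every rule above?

Need simple routes of exactly 9 moves from a3 to a4 (Manhattan distance 1, so 4 moves are spent on a detour and 4 undoing it).
Branch systematically from the start, pruning whenever the remaining move budget drops below the Manhattan distance to a4 or differs from it in parity. Grouping the completions by first move — via a2: 13; via b3: 5 (no valid completion starts via a4) — and summing: 13 + 5 = 18.
That gives 18 routes.

18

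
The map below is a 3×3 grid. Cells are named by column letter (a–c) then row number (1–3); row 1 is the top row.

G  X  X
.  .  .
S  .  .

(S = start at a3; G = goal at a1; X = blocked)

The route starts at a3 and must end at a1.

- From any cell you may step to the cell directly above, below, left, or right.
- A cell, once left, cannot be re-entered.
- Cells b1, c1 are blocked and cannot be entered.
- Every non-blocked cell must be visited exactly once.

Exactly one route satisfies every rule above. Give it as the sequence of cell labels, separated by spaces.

a3 b3 c3 c2 b2 a2 a1

Need to visit all 7 open cells exactly once, starting at a3 and ending at a1.
Cell c2 has only two open neighbours (c3 and b2), so the path must pass straight through it: one of those is the cell it's entered from and the other is where it exits.
Route from a3: 2× right (reaching c3), up to c2, 2× left (reaching a2), up to a1 — 6 moves in all.
Check: all 7 open cells covered.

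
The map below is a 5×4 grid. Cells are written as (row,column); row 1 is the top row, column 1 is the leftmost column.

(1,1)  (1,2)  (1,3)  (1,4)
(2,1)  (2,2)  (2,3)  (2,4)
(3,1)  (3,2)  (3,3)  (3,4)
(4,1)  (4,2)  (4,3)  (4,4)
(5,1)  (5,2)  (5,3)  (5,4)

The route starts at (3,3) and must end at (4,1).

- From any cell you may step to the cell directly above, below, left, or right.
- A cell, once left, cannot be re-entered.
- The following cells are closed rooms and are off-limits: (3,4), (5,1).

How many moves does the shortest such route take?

3

The Manhattan distance from (3,3) to (4,1) is |3−4| + |3−1| = 3, so at least 3 moves are needed.
A route of 3 moves achieves this: (3,3) → (4,3) → (4,2) → (4,1).
Since 3 matches the lower bound, it is optimal.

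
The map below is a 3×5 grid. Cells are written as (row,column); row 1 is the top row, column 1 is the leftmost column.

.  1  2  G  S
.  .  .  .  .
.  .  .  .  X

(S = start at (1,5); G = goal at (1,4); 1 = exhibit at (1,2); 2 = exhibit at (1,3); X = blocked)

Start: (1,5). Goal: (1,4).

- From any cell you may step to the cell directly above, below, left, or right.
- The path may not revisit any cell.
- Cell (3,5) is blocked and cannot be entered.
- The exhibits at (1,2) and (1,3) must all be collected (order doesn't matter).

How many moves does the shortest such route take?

Any route passes through (1,2) and (1,3) in some order between (1,5) and (1,4). Summing Manhattan distances along each leg and taking the cheapest ordering ((1,5) → (1,2) → (1,3) → (1,4)) gives a lower bound of 3 + 1 + 1 = 5 moves.
The shortest route satisfying every rule uses 7 moves: (1,5) → (2,5) → (2,4) → (2,3) → (2,2) → (1,2) → (1,3) → (1,4).
The no-revisit rule (legs can't share cells) pushes the minimum above the 5-move bound; an exhaustive check rules out every length from 5 to 6, leaving 7 as the minimum.

7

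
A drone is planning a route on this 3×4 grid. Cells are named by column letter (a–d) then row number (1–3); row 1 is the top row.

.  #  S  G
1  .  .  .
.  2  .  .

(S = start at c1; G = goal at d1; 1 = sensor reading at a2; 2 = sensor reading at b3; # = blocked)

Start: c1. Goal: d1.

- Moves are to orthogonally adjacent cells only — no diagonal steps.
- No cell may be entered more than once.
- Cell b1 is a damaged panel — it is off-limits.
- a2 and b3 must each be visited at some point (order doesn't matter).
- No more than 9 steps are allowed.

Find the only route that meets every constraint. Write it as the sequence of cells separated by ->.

The budget equals the shortest possible length, so every move has to be on a shortest route through the required cells.
Route from c1: down to c2, 2× left (reaching a2), down to a3, 3× right (reaching d3), 2× up (reaching d1) — 9 moves in all.
Check: all required cells visited; 9 ≤ 9 moves.

c1 -> c2 -> b2 -> a2 -> a3 -> b3 -> c3 -> d3 -> d2 -> d1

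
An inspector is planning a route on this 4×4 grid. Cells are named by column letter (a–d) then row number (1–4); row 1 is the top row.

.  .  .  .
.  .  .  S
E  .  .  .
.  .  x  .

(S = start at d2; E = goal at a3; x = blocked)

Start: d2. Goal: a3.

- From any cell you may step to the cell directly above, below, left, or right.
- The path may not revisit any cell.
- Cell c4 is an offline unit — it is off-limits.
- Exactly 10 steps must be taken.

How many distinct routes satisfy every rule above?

Need simple routes of exactly 10 moves from d2 to a3 (Manhattan distance 4, so 3 moves are spent on a detour and 3 undoing it).
Enumerating: d2 d1 c1 c2 c3 b3 b2 b1 a1 a2 a3 | d2 d1 c1 b1 b2 c2 c3 b3 b4 a4 a3 | d2 d1 c1 b1 a1 a2 b2 b3 b4 a4 a3 | d2 d1 c1 b1 a1 a2 b2 c2 c3 b3 a3 | d2 d3 c3 c2 c1 b1 b2 b3 b4 a4 a3 | d2 d3 c3 c2 c1 b1 a1 a2 b2 b3 a3 | d2 d3 c3 b3 b2 c2 c1 b1 a1 a2 a3 | d2 c2 c1 b1 a1 a2 b2 b3 b4 a4 a3.
That gives 8 routes.

8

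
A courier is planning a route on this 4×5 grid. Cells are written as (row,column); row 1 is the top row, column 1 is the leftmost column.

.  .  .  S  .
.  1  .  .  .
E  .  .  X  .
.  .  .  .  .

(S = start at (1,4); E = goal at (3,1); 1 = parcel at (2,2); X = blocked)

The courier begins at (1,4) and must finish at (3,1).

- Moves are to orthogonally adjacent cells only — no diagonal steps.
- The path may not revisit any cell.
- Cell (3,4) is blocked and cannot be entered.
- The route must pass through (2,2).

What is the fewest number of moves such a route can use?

Any route passes through (2,2) somewhere between (1,4) and (3,1). Summing Manhattan distances along the two legs ((1,4) → (2,2) → (3,1)) gives a lower bound of 3 + 2 = 5 moves.
A route of 5 moves achieves this: (1,4) → (2,4) → (2,3) → (2,2) → (3,2) → (3,1).
Since 5 matches the lower bound, it is optimal.

5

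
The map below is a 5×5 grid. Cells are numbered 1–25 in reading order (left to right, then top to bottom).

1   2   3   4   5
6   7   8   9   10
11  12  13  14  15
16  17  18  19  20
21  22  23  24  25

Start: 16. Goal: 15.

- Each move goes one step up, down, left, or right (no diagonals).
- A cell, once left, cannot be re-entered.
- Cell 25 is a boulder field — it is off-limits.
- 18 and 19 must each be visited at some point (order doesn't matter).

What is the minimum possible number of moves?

Any route passes through 18 and 19 in some order between 16 and 15. Summing Manhattan distances along each leg and taking the cheapest ordering (16 → 18 → 19 → 15) gives a lower bound of 2 + 1 + 2 = 5 moves.
A route of 5 moves achieves this: 16 → 17 → 18 → 19 → 14 → 15.
Since 5 matches the lower bound, it is optimal.

5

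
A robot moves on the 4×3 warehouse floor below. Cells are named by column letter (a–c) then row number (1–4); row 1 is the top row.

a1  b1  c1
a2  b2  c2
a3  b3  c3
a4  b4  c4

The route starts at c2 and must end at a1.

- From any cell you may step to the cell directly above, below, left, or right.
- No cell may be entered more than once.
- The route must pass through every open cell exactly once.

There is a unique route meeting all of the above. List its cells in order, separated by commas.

Need to visit all 12 open cells exactly once, starting at c2 and ending at a1.
Cell c4 has only two open neighbours (c3 and b4), so the path must pass straight through it: one of those is the cell it's entered from and the other is where it exits.
Route from c2: up to c1, left to b1, 2× down (reaching b3), right to c3, down to c4, 2× left (reaching a4), 3× up (reaching a1) — 11 moves in all.
Check: all 12 open cells covered.

c2, c1, b1, b2, b3, c3, c4, b4, a4, a3, a2, a1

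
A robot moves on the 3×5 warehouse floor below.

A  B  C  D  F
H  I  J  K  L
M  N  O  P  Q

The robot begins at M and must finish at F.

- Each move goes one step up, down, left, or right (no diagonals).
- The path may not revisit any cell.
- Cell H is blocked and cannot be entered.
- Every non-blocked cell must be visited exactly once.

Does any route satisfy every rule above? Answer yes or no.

Cell A has only one open neighbour but is neither the start nor the goal, so a Hamiltonian route would have to both enter and leave it through the same neighbour — impossible without revisiting.

no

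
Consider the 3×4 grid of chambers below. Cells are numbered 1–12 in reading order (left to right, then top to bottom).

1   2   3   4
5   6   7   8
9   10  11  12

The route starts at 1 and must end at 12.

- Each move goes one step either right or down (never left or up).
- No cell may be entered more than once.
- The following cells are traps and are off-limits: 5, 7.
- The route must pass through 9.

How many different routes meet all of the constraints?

A right/down-only route from 1 to 12 makes exactly 2 down-moves and 3 right-moves in some order.
With no other constraints that would be C(5,2) = 10 routes.
Split at 9 and multiply the segment counts (each segment already excludes blocked cells): 1→9: 0; 9→12: 1; product = 0.
No route satisfies every constraint, so the count is 0.

0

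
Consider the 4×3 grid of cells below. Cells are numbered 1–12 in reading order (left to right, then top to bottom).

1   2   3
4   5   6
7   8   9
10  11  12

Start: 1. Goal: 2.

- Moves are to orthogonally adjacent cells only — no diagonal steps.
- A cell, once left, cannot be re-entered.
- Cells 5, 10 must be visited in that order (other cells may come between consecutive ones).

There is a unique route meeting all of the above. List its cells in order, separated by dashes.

The waypoints must appear in the order 5, 10, with no cell reused.
Route from 1: down 1 to 4, right 1 to 5, down 1 to 8, left 1 to 7, down 1 to 10, right 2 to 12, up 3 to 3, left 1 to 2 — 11 moves in all.
Check: order respected (5 at step 2, 10 at step 5).

1 - 4 - 5 - 8 - 7 - 10 - 11 - 12 - 9 - 6 - 3 - 2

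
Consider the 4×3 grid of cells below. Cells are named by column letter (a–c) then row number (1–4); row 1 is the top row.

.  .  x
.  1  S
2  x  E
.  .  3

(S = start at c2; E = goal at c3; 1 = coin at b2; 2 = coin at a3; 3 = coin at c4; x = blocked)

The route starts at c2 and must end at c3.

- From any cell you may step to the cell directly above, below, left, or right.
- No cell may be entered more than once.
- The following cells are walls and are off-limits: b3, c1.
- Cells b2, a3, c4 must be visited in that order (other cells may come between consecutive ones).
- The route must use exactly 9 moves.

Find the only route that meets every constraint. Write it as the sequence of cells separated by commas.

The waypoints must appear in the order b2, a3, c4, with no cell reused.
Route from c2: left to b2, up to b1, left to a1, 3× down (reaching a4), 2× right (reaching c4), up to c3 — 9 moves in all.
Check: order respected (1 at step 1, 2 at step 5, 3 at step 8); 9 moves as required.

c2, b2, b1, a1, a2, a3, a4, b4, c4, c3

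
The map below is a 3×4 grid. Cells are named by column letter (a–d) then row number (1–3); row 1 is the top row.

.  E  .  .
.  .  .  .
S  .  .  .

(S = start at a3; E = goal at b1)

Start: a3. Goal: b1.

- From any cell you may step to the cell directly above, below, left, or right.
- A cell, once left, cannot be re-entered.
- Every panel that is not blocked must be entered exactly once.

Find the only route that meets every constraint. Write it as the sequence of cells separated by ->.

Need to visit all 12 open cells exactly once, starting at a3 and ending at b1.
Cell a1 has only two open neighbours (a2 and b1), so the path must pass straight through it: one of those is the cell it's entered from and the other is where it exits.
Route from a3: right 3 to d3, up 2 to d1, left 1 to c1, down 1 to c2, left 2 to a2, up 1 to a1, right 1 to b1 — 11 moves in all.
Check: all 12 open cells covered.

a3 -> b3 -> c3 -> d3 -> d2 -> d1 -> c1 -> c2 -> b2 -> a2 -> a1 -> b1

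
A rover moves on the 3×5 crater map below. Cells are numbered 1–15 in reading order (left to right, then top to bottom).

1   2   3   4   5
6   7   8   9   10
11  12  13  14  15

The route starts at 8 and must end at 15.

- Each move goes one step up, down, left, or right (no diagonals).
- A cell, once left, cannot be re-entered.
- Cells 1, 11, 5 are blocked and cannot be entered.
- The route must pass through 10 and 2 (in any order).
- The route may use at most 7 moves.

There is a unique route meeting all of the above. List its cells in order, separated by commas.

8, 7, 2, 3, 4, 9, 10, 15

Any route must reach 10 and 2 and still end at 15 within 7 moves, so the order of the required stops is forced.
Route from 8: left to 7, up to 2, 2× right (reaching 4), down to 9, right to 10, down to 15 — 7 moves in all.
Check: all required cells visited; 7 ≤ 7 moves.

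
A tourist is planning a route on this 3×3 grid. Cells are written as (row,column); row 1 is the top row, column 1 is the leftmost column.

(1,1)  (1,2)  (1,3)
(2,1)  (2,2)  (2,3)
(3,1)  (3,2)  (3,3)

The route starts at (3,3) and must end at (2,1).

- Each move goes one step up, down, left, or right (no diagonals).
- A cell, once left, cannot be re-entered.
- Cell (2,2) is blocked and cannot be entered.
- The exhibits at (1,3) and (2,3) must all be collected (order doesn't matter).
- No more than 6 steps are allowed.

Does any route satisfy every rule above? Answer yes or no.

yes

One route that works: (3,3) → (2,3) → (1,3) → (1,2) → (1,1) → (2,1).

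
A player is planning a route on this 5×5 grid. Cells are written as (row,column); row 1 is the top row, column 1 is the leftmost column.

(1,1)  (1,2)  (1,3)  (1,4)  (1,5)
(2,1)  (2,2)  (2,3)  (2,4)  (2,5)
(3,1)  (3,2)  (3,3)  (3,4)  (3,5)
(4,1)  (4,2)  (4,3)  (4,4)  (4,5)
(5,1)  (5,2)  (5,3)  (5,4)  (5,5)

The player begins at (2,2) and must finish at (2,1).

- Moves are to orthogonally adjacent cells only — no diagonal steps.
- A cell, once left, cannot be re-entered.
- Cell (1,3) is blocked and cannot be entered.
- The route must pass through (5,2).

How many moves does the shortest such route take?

7

Any route passes through (5,2) somewhere between (2,2) and (2,1). Summing Manhattan distances along the two legs ((2,2) → (5,2) → (2,1)) gives a lower bound of 3 + 4 = 7 moves.
A route of 7 moves achieves this: (2,2) → (3,2) → (4,2) → (5,2) → (5,1) → (4,1) → (3,1) → (2,1).
Since 7 matches the lower bound, it is optimal.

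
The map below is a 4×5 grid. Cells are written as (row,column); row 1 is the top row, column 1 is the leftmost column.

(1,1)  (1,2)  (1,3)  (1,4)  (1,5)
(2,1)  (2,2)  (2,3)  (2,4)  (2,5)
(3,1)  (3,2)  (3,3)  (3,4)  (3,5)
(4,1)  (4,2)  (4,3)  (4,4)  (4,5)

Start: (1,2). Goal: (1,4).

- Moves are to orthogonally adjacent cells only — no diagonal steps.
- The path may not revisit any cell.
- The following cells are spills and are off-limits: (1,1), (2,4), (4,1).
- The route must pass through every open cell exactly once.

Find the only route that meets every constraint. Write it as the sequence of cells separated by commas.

Need to visit all 17 open cells exactly once, starting at (1,2) and ending at (1,4).
Cell (2,1) has only two open neighbours ((3,1) and (2,2)), so the path must pass straight through it: one of those is the cell it's entered from and the other is where it exits.
Route from (1,2): right to (1,3), down to (2,3), 2× left (reaching (2,1)), down to (3,1), right to (3,2), down to (4,2), right to (4,3), up to (3,3), right to (3,4), down to (4,4), right to (4,5), 3× up (reaching (1,5)), left to (1,4) — 16 moves in all.
Check: all 17 open cells covered.

(1,2), (1,3), (2,3), (2,2), (2,1), (3,1), (3,2), (4,2), (4,3), (3,3), (3,4), (4,4), (4,5), (3,5), (2,5), (1,5), (1,4)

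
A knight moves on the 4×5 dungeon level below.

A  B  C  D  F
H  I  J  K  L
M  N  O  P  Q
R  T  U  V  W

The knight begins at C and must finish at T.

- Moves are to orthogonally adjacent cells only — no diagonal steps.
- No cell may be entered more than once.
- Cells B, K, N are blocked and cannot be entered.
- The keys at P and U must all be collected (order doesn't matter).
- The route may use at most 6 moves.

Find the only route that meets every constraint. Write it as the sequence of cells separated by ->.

The budget equals the shortest possible length, so every move has to be on a shortest route through the required cells.
Route from C: 2× down (reaching O), right to P, down to V, 2× left (reaching T) — 6 moves in all.
Check: all required cells visited; 6 ≤ 6 moves.

C -> J -> O -> P -> V -> U -> T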